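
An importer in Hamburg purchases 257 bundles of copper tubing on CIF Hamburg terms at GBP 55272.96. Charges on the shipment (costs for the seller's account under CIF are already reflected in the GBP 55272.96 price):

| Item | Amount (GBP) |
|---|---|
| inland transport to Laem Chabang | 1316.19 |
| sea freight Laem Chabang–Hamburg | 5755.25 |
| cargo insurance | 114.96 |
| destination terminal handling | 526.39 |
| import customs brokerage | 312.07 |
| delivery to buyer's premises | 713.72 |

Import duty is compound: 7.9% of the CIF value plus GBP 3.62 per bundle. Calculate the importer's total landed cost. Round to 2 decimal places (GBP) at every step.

CIF: the seller pays costs through ocean freight and marine insurance to the destination port.
Already in the invoice (seller's account under CIF): inland to port, freight, insurance — exclude.
The CIF price already equals the CIF value: 55272.96
Ad valorem component: 55272.96 × 7.9% = 4366.56
Specific component: 257 × 3.62 = 930.34
Import duty = 4366.56 + 930.34 = 5296.90
Buyer bears: destination terminal 526.39 + brokerage 312.07 + delivery 713.72 + duty 5296.90 = 6849.08
Landed cost = invoice 55272.96 + 6849.08 = 62122.04

Total landed cost: GBP 62122.04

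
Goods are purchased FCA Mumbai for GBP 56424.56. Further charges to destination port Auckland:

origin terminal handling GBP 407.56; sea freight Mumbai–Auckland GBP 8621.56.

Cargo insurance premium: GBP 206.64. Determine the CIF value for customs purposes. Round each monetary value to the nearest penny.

CIF value: GBP 65660.32

CIF = FCA price + pre-shipment costs + freight + insurance
CIF = 56424.56 + 407.56 + 8621.56 + 206.64 = 65660.32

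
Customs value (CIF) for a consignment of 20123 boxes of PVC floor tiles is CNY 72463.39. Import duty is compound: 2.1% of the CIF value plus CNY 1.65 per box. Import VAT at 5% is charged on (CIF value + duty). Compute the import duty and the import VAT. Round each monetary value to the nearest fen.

Import duty: CNY 34724.68; import VAT: CNY 5359.40

Ad valorem component: 72463.39 × 2.1% = 1521.73
Specific component: 20123 × 1.65 = 33202.95
Import duty = 1521.73 + 33202.95 = 34724.68
VAT base = CIF + duty = 72463.39 + 34724.68 = 107188.07
Import VAT = 107188.07 × 5% = 5359.40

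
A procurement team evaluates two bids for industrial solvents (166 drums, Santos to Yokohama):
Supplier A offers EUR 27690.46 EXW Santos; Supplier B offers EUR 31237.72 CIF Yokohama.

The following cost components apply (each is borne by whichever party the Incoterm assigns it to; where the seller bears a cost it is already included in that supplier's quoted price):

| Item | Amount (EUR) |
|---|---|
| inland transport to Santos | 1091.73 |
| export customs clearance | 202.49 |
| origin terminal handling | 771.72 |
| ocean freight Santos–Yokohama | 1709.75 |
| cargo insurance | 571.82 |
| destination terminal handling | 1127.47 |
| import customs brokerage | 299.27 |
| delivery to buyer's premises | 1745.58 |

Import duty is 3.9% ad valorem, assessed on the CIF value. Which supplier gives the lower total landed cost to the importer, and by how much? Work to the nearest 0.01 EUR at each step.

Supplier B is cheaper by EUR 831.46

Supplier A (EXW):
CIF value = EXW price + inland to port + export clearance + origin terminal + freight + insurance = 27690.46 + 1091.73 + 202.49 + 771.72 + 1709.75 + 571.82 = 32037.97
Import duty = 32037.97 × 3.9% = 1249.48
Buyer bears (A): 1091.73 + 202.49 + 771.72 + 1709.75 + 571.82 + 1127.47 + 299.27 + 1745.58 = 7519.83
Landed cost (A) = invoice 27690.46 + 7519.83 + duty 1249.48 = 36459.77
Supplier B (CIF):
The CIF price already equals the CIF value: 31237.72
Import duty = 31237.72 × 3.9% = 1218.27
Buyer bears (B): 1127.47 + 299.27 + 1745.58 = 3172.32
Landed cost (B) = invoice 31237.72 + 3172.32 + duty 1218.27 = 35628.31
Difference = |36459.77 − 35628.31| = 831.46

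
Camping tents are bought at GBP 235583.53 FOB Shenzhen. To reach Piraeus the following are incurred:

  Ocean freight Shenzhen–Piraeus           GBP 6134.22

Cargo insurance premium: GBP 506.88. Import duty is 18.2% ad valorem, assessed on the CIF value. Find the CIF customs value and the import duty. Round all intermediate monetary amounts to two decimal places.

CIF = FOB price + freight + insurance
CIF = 235583.53 + 6134.22 + 506.88 = 242224.63
Import duty = 242224.63 × 18.2% = 44084.88

CIF value: GBP 242224.63; import duty: GBP 44084.88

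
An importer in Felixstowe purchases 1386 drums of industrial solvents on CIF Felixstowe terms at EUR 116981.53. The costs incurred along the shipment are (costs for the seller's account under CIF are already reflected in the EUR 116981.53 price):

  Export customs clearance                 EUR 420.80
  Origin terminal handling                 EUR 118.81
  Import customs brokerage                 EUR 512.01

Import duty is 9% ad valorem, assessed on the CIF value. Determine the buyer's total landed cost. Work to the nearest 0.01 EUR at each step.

Total landed cost: EUR 128021.88

CIF: the seller pays costs through ocean freight and marine insurance to the destination port.
Already in the invoice (seller's account under CIF): export clearance, origin terminal — exclude.
The CIF price already equals the CIF value: 116981.53
Import duty = 116981.53 × 9% = 10528.34
Buyer bears: brokerage 512.01 + duty 10528.34 = 11040.35
Landed cost = invoice 116981.53 + 11040.35 = 128021.88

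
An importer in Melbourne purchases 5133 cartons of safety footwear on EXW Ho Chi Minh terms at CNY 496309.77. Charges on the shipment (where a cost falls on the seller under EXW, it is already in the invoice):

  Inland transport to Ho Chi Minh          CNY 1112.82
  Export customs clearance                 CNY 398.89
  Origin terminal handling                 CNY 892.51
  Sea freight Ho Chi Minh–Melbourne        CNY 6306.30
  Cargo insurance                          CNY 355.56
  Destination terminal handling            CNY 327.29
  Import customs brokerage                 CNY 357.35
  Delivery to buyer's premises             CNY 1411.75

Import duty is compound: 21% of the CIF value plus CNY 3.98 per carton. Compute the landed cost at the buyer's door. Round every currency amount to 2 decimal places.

EXW: the seller makes goods available at their premises; the buyer bears all onward costs.
CIF value = EXW price + inland to port + export clearance + origin terminal + freight + insurance = 496309.77 + 1112.82 + 398.89 + 892.51 + 6306.30 + 355.56 = 505375.85
Ad valorem component: 505375.85 × 21% = 106128.93
Specific component: 5133 × 3.98 = 20429.34
Import duty = 106128.93 + 20429.34 = 126558.27
Buyer bears: inland to port 1112.82 + export clearance 398.89 + origin terminal 892.51 + freight 6306.30 + insurance 355.56 + destination terminal 327.29 + brokerage 357.35 + delivery 1411.75 + duty 126558.27 = 137720.74
Landed cost = invoice 496309.77 + 137720.74 = 634030.51

Total landed cost: CNY 634030.51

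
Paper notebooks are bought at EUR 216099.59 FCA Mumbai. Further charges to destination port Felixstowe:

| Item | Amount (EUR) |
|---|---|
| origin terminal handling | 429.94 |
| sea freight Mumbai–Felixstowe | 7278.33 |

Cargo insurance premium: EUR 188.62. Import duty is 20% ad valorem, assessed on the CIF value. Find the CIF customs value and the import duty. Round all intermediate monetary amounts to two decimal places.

CIF value: EUR 223996.48; import duty: EUR 44799.30

CIF = FCA price + pre-shipment costs + freight + insurance
CIF = 216099.59 + 429.94 + 7278.33 + 188.62 = 223996.48
Import duty = 223996.48 × 20% = 44799.30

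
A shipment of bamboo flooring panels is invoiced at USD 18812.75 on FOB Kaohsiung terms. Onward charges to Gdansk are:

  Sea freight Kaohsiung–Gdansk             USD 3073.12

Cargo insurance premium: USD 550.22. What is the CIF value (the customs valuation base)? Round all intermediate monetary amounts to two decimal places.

CIF = FOB price + freight + insurance
CIF = 18812.75 + 3073.12 + 550.22 = 22436.09

CIF value: USD 22436.09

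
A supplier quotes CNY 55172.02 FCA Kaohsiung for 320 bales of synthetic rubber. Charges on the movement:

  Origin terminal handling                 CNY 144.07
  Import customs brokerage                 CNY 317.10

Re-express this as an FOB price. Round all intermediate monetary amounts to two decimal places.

Not relevant to the conversion: brokerage — on the buyer under both terms; not part of either seller's price.
From FCA to FOB, the seller additionally bears: origin terminal.
FOB price = 55172.02 + 144.07 = 55316.09

FOB price: CNY 55316.09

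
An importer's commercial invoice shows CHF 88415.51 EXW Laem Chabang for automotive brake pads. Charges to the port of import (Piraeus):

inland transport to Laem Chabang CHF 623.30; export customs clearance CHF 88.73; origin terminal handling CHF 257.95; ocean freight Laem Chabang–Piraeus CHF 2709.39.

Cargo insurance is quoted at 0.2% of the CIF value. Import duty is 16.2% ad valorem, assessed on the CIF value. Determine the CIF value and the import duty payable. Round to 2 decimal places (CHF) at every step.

CIF value: CHF 92279.44; import duty: CHF 14949.27

Let C be the CIF value. C = EXW price + pre-shipment costs + freight + 0.2% × C
C − 0.2% × C = 88415.51 + 623.30 + 88.73 + 257.95 + 2709.39
0.998 × C = 92094.88
C = 92094.88 / 0.998 = 92279.44
Insurance premium = 0.2% × 92279.44 = 184.56
Import duty = 92279.44 × 16.2% = 14949.27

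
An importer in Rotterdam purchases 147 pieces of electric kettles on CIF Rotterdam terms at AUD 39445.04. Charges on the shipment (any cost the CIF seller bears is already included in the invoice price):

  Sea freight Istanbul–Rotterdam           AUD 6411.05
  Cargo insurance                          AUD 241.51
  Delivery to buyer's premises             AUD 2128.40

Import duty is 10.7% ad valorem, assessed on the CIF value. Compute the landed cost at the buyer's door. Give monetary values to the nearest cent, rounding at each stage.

CIF: the seller pays costs through ocean freight and marine insurance to the destination port.
Already in the invoice (seller's account under CIF): freight, insurance — exclude.
The CIF price already equals the CIF value: 39445.04
Import duty = 39445.04 × 10.7% = 4220.62
Buyer bears: delivery 2128.40 + duty 4220.62 = 6349.02
Landed cost = invoice 39445.04 + 6349.02 = 45794.06

Total landed cost: AUD 45794.06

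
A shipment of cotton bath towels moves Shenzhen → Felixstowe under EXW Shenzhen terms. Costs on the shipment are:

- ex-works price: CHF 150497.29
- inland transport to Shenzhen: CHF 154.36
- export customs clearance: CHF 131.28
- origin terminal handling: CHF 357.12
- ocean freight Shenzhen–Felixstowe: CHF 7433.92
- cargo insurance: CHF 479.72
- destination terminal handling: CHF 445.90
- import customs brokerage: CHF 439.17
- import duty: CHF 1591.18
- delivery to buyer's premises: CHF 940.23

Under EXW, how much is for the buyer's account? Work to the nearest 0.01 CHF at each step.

Buyer's account: CHF 11972.88

EXW: the seller makes goods available at their premises; the buyer bears all onward costs.
Seller's account: goods 150497.29 = 150497.29
Buyer's account: inland to port 154.36 + export clearance 131.28 + origin terminal 357.12 + freight 7433.92 + insurance 479.72 + destination terminal 445.90 + brokerage 439.17 + duty 1591.18 + delivery 940.23 = 11972.88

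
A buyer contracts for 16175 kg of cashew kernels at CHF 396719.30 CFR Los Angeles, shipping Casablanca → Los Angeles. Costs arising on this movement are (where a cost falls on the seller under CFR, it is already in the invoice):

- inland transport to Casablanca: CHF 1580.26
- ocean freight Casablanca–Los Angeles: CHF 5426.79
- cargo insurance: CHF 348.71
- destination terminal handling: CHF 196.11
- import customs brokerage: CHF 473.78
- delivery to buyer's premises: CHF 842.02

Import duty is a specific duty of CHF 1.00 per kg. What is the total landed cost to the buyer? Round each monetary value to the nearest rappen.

Total landed cost: CHF 414754.92

CFR: the seller pays costs through ocean freight to the destination port, but not insurance.
Already in the invoice (seller's account under CFR): inland to port, freight — exclude.
CIF value = CFR price + insurance = 396719.30 + 348.71 = 397068.01
Import duty = 16175 × 1.00 = 16175.00
Buyer bears: insurance 348.71 + destination terminal 196.11 + brokerage 473.78 + delivery 842.02 + duty 16175.00 = 18035.62
Landed cost = invoice 396719.30 + 18035.62 = 414754.92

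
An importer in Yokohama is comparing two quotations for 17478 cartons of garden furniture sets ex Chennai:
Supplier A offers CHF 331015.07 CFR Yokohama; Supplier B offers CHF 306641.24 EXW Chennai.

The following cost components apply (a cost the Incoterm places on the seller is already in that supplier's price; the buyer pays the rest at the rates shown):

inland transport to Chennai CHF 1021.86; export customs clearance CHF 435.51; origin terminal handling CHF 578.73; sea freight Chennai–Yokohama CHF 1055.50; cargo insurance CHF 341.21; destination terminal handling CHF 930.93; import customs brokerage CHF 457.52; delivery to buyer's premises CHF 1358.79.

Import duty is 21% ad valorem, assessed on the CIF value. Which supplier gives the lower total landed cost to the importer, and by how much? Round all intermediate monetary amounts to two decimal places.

Supplier B is cheaper by CHF 25751.50

Supplier A (CFR):
CIF value = CFR price + insurance = 331015.07 + 341.21 = 331356.28
Import duty = 331356.28 × 21% = 69584.82
Buyer bears (A): 341.21 + 930.93 + 457.52 + 1358.79 = 3088.45
Landed cost (A) = invoice 331015.07 + 3088.45 + duty 69584.82 = 403688.34
Supplier B (EXW):
CIF value = EXW price + inland to port + export clearance + origin terminal + freight + insurance = 306641.24 + 1021.86 + 435.51 + 578.73 + 1055.50 + 341.21 = 310074.05
Import duty = 310074.05 × 21% = 65115.55
Buyer bears (B): 1021.86 + 435.51 + 578.73 + 1055.50 + 341.21 + 930.93 + 457.52 + 1358.79 = 6180.05
Landed cost (B) = invoice 306641.24 + 6180.05 + duty 65115.55 = 377936.84
Difference = |403688.34 − 377936.84| = 25751.50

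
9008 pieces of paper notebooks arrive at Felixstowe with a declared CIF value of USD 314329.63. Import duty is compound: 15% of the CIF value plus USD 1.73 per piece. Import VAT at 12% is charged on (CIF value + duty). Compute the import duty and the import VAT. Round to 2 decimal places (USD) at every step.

Import duty: USD 62733.28; import VAT: USD 45247.55

Ad valorem component: 314329.63 × 15% = 47149.44
Specific component: 9008 × 1.73 = 15583.84
Import duty = 47149.44 + 15583.84 = 62733.28
VAT base = CIF + duty = 314329.63 + 62733.28 = 377062.91
Import VAT = 377062.91 × 12% = 45247.55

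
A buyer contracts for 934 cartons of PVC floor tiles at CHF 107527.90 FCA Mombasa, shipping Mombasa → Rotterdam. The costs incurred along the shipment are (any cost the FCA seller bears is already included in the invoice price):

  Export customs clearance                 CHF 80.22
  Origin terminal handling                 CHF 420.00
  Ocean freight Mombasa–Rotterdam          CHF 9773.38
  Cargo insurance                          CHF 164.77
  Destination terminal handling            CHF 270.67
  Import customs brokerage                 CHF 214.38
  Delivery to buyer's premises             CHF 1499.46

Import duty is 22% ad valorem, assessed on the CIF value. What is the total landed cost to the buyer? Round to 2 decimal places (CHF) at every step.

FCA: the seller delivers export-cleared goods to the carrier; the buyer bears costs from that point.
Already in the invoice (seller's account under FCA): export clearance — exclude.
CIF value = FCA price + origin terminal + freight + insurance = 107527.90 + 420.00 + 9773.38 + 164.77 = 117886.05
Import duty = 117886.05 × 22% = 25934.93
Buyer bears: origin terminal 420.00 + freight 9773.38 + insurance 164.77 + destination terminal 270.67 + brokerage 214.38 + delivery 1499.46 + duty 25934.93 = 38277.59
Landed cost = invoice 107527.90 + 38277.59 = 145805.49

Total landed cost: CHF 145805.49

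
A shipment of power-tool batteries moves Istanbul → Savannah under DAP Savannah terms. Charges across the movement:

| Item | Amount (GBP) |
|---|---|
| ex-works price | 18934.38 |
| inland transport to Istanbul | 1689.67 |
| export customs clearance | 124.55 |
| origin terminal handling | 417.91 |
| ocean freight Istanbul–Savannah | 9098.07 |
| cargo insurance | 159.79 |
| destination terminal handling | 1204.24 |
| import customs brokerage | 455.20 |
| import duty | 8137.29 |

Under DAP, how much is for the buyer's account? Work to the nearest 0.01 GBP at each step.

Buyer's account: GBP 8592.49

DAP: the seller bears all costs to the named destination except import duty and clearance.
Seller's account: goods 18934.38 + inland to port 1689.67 + export clearance 124.55 + origin terminal 417.91 + freight 9098.07 + insurance 159.79 + destination terminal 1204.24 = 31628.61
Buyer's account: brokerage 455.20 + duty 8137.29 = 8592.49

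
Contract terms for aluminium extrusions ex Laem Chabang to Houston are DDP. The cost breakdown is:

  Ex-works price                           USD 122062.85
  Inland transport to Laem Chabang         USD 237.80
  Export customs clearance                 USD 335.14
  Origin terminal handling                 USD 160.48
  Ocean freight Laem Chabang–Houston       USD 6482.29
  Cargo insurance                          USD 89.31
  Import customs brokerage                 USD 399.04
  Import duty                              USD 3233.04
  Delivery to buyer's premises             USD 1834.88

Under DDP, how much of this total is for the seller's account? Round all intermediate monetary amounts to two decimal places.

Seller's account: USD 134834.83

DDP: the seller bears all costs including import duty.
Seller's account: goods 122062.85 + inland to port 237.80 + export clearance 335.14 + origin terminal 160.48 + freight 6482.29 + insurance 89.31 + brokerage 399.04 + duty 3233.04 + delivery 1834.88 = 134834.83
Buyer's account: 0.00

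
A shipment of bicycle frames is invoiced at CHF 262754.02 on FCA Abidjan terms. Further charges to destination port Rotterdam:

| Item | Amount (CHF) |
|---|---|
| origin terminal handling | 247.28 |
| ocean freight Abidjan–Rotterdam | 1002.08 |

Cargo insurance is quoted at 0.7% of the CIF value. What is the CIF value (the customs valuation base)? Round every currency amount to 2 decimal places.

CIF value: CHF 265864.43

Let C be the CIF value. C = FCA price + pre-shipment costs + freight + 0.7% × C
C − 0.7% × C = 262754.02 + 247.28 + 1002.08
0.993 × C = 264003.38
C = 264003.38 / 0.993 = 265864.43
Insurance premium = 0.7% × 265864.43 = 1861.05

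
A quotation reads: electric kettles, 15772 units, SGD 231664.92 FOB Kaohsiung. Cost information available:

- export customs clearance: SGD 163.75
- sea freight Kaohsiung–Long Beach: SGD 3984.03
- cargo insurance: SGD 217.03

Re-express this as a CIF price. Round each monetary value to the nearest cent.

CIF price: SGD 235865.98

Not relevant to the conversion: export clearance — on the seller under both FOB and CIF; already in the FOB price and stays in the CIF price.
From FOB to CIF, the seller additionally bears: freight, insurance.
CIF price = 231664.92 + 3984.03 + 217.03 = 235865.98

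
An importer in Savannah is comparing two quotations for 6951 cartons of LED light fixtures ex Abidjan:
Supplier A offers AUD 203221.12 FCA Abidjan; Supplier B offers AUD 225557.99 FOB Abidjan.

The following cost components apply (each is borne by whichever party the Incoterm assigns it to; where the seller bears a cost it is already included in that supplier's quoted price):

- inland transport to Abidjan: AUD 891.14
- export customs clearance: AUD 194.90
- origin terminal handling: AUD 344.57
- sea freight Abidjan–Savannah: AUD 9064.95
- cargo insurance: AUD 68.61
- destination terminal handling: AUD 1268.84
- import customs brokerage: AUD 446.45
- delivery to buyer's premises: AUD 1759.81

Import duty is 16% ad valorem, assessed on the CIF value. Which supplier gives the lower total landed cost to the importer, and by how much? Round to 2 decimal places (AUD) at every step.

Supplier A (FCA):
CIF value = FCA price + origin terminal + freight + insurance = 203221.12 + 344.57 + 9064.95 + 68.61 = 212699.25
Import duty = 212699.25 × 16% = 34031.88
Buyer bears (A): 344.57 + 9064.95 + 68.61 + 1268.84 + 446.45 + 1759.81 = 12953.23
Landed cost (A) = invoice 203221.12 + 12953.23 + duty 34031.88 = 250206.23
Supplier B (FOB):
CIF value = FOB price + freight + insurance = 225557.99 + 9064.95 + 68.61 = 234691.55
Import duty = 234691.55 × 16% = 37550.65
Buyer bears (B): 9064.95 + 68.61 + 1268.84 + 446.45 + 1759.81 = 12608.66
Landed cost (B) = invoice 225557.99 + 12608.66 + duty 37550.65 = 275717.30
Difference = |250206.23 − 275717.30| = 25511.07

Supplier A is cheaper by AUD 25511.07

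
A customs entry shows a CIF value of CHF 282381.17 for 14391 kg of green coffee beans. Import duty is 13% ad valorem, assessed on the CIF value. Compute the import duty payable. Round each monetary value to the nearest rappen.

Import duty: CHF 36709.55

Import duty = 282381.17 × 13% = 36709.55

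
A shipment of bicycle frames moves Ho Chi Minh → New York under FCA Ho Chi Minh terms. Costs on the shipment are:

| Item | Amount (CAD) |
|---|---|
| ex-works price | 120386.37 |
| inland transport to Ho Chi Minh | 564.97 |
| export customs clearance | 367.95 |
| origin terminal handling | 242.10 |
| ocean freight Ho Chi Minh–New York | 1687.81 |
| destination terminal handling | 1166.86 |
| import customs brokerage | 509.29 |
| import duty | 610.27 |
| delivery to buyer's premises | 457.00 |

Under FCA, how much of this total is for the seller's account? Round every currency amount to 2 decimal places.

Seller's account: CAD 121319.29

FCA: the seller delivers export-cleared goods to the carrier; the buyer bears costs from that point.
Seller's account: goods 120386.37 + inland to port 564.97 + export clearance 367.95 = 121319.29
Buyer's account: origin terminal 242.10 + freight 1687.81 + destination terminal 1166.86 + brokerage 509.29 + duty 610.27 + delivery 457.00 = 4673.33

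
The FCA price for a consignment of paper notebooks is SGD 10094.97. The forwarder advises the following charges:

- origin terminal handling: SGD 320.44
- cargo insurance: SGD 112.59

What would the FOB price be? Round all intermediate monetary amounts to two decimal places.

FOB price: SGD 10415.41

Not relevant to the conversion: insurance — on the buyer under both terms; not part of either seller's price.
From FCA to FOB, the seller additionally bears: origin terminal.
FOB price = 10094.97 + 320.44 = 10415.41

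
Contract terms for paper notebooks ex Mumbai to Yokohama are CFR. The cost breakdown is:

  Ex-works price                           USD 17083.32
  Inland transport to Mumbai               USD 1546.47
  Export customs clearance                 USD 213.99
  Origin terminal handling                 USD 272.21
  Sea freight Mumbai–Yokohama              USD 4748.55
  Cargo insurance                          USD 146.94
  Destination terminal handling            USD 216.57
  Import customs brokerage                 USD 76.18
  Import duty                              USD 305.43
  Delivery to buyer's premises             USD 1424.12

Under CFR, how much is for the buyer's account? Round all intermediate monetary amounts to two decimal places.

Buyer's account: USD 2169.24

CFR: the seller pays costs through ocean freight to the destination port, but not insurance.
Seller's account: goods 17083.32 + inland to port 1546.47 + export clearance 213.99 + origin terminal 272.21 + freight 4748.55 = 23864.54
Buyer's account: insurance 146.94 + destination terminal 216.57 + brokerage 76.18 + duty 305.43 + delivery 1424.12 = 2169.24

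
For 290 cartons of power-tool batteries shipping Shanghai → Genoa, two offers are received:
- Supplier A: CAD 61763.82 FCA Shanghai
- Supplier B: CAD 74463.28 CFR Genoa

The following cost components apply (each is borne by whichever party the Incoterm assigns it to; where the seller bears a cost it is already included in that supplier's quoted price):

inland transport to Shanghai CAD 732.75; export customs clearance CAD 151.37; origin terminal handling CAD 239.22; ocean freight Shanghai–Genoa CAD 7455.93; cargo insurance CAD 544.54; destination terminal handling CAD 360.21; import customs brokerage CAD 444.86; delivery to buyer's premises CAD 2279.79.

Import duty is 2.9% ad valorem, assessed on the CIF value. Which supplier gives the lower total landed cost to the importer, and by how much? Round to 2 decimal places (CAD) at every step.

Supplier A (FCA):
CIF value = FCA price + origin terminal + freight + insurance = 61763.82 + 239.22 + 7455.93 + 544.54 = 70003.51
Import duty = 70003.51 × 2.9% = 2030.10
Buyer bears (A): 239.22 + 7455.93 + 544.54 + 360.21 + 444.86 + 2279.79 = 11324.55
Landed cost (A) = invoice 61763.82 + 11324.55 + duty 2030.10 = 75118.47
Supplier B (CFR):
CIF value = CFR price + insurance = 74463.28 + 544.54 = 75007.82
Import duty = 75007.82 × 2.9% = 2175.23
Buyer bears (B): 544.54 + 360.21 + 444.86 + 2279.79 = 3629.40
Landed cost (B) = invoice 74463.28 + 3629.40 + duty 2175.23 = 80267.91
Difference = |75118.47 − 80267.91| = 5149.44

Supplier A is cheaper by CAD 5149.44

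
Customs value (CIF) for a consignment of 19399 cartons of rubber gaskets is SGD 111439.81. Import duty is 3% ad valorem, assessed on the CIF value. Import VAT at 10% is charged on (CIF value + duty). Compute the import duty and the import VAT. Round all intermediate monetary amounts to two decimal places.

Import duty = 111439.81 × 3% = 3343.19
VAT base = CIF + duty = 111439.81 + 3343.19 = 114783.00
Import VAT = 114783.00 × 10% = 11478.30

Import duty: SGD 3343.19; import VAT: SGD 11478.30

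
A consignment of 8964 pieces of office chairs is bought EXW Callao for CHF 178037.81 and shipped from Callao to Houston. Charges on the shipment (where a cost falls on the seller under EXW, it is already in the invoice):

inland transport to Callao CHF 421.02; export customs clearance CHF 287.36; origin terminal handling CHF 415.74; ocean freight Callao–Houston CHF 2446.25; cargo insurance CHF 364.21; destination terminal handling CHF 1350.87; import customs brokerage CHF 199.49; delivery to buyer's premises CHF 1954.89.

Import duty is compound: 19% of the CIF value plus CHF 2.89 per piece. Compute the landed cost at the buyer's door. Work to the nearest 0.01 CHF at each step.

Total landed cost: CHF 245958.35

EXW: the seller makes goods available at their premises; the buyer bears all onward costs.
CIF value = EXW price + inland to port + export clearance + origin terminal + freight + insurance = 178037.81 + 421.02 + 287.36 + 415.74 + 2446.25 + 364.21 = 181972.39
Ad valorem component: 181972.39 × 19% = 34574.75
Specific component: 8964 × 2.89 = 25905.96
Import duty = 34574.75 + 25905.96 = 60480.71
Buyer bears: inland to port 421.02 + export clearance 287.36 + origin terminal 415.74 + freight 2446.25 + insurance 364.21 + destination terminal 1350.87 + brokerage 199.49 + delivery 1954.89 + duty 60480.71 = 67920.54
Landed cost = invoice 178037.81 + 67920.54 = 245958.35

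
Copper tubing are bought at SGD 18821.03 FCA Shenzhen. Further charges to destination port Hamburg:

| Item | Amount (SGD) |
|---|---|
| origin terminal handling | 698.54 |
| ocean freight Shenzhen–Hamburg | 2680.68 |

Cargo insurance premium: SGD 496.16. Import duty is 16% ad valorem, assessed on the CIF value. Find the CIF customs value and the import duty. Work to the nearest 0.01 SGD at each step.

CIF value: SGD 22696.41; import duty: SGD 3631.43

CIF = FCA price + pre-shipment costs + freight + insurance
CIF = 18821.03 + 698.54 + 2680.68 + 496.16 = 22696.41
Import duty = 22696.41 × 16% = 3631.43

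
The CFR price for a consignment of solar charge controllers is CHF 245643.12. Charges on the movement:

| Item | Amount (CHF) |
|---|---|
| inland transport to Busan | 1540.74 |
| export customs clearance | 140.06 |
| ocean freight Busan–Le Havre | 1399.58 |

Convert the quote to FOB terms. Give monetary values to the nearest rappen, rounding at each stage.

FOB price: CHF 244243.54

Not relevant to the conversion: inland to port, export clearance — on the seller under both CFR and FOB; already in the CFR price and stays in the FOB price.
From CFR to FOB, the seller no longer bears: freight.
FOB price = 245643.12 − 1399.58 = 244243.54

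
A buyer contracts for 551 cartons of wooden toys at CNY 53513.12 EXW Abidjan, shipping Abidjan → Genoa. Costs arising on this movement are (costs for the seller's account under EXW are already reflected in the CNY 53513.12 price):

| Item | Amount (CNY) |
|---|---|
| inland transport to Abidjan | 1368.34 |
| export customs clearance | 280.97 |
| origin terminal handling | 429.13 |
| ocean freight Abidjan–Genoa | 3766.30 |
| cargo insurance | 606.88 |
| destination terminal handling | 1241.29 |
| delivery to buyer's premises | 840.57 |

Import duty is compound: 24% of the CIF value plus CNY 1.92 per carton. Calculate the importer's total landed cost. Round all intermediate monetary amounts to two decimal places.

Total landed cost: CNY 77496.06

EXW: the seller makes goods available at their premises; the buyer bears all onward costs.
CIF value = EXW price + inland to port + export clearance + origin terminal + freight + insurance = 53513.12 + 1368.34 + 280.97 + 429.13 + 3766.30 + 606.88 = 59964.74
Ad valorem component: 59964.74 × 24% = 14391.54
Specific component: 551 × 1.92 = 1057.92
Import duty = 14391.54 + 1057.92 = 15449.46
Buyer bears: inland to port 1368.34 + export clearance 280.97 + origin terminal 429.13 + freight 3766.30 + insurance 606.88 + destination terminal 1241.29 + delivery 840.57 + duty 15449.46 = 23982.94
Landed cost = invoice 53513.12 + 23982.94 = 77496.06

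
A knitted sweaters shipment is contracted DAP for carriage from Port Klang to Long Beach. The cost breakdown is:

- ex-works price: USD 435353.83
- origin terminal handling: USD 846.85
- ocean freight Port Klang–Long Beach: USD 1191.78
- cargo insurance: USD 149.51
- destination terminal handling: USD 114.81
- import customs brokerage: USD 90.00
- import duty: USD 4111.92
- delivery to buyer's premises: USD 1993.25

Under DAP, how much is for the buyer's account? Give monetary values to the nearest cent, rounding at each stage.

DAP: the seller bears all costs to the named destination except import duty and clearance.
Seller's account: goods 435353.83 + origin terminal 846.85 + freight 1191.78 + insurance 149.51 + destination terminal 114.81 + delivery 1993.25 = 439650.03
Buyer's account: brokerage 90.00 + duty 4111.92 = 4201.92

Buyer's account: USD 4201.92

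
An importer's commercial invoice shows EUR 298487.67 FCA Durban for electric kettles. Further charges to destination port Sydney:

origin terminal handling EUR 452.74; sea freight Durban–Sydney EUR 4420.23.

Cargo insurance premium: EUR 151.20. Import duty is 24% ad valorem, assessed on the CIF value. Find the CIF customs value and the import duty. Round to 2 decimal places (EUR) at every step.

CIF = FCA price + pre-shipment costs + freight + insurance
CIF = 298487.67 + 452.74 + 4420.23 + 151.20 = 303511.84
Import duty = 303511.84 × 24% = 72842.84

CIF value: EUR 303511.84; import duty: EUR 72842.84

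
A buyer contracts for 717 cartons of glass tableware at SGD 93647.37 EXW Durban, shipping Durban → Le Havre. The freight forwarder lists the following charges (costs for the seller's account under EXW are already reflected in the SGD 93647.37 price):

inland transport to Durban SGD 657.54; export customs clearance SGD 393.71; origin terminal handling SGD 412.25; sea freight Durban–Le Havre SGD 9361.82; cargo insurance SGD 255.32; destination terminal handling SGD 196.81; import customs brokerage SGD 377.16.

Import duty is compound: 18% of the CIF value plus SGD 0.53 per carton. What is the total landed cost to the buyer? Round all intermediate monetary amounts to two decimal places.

Total landed cost: SGD 124533.03

EXW: the seller makes goods available at their premises; the buyer bears all onward costs.
CIF value = EXW price + inland to port + export clearance + origin terminal + freight + insurance = 93647.37 + 657.54 + 393.71 + 412.25 + 9361.82 + 255.32 = 104728.01
Ad valorem component: 104728.01 × 18% = 18851.04
Specific component: 717 × 0.53 = 380.01
Import duty = 18851.04 + 380.01 = 19231.05
Buyer bears: inland to port 657.54 + export clearance 393.71 + origin terminal 412.25 + freight 9361.82 + insurance 255.32 + destination terminal 196.81 + brokerage 377.16 + duty 19231.05 = 30885.66
Landed cost = invoice 93647.37 + 30885.66 = 124533.03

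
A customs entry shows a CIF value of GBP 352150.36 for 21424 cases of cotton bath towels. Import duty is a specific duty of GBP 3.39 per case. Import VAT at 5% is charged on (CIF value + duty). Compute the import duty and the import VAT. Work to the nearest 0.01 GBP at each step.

Import duty = 21424 × 3.39 = 72627.36
VAT base = CIF + duty = 352150.36 + 72627.36 = 424777.72
Import VAT = 424777.72 × 5% = 21238.89

Import duty: GBP 72627.36; import VAT: GBP 21238.89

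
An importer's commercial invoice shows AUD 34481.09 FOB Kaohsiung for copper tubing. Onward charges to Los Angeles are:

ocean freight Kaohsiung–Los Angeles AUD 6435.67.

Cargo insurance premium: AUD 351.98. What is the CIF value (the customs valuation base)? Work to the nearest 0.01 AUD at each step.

CIF = FOB price + freight + insurance
CIF = 34481.09 + 6435.67 + 351.98 = 41268.74

CIF value: AUD 41268.74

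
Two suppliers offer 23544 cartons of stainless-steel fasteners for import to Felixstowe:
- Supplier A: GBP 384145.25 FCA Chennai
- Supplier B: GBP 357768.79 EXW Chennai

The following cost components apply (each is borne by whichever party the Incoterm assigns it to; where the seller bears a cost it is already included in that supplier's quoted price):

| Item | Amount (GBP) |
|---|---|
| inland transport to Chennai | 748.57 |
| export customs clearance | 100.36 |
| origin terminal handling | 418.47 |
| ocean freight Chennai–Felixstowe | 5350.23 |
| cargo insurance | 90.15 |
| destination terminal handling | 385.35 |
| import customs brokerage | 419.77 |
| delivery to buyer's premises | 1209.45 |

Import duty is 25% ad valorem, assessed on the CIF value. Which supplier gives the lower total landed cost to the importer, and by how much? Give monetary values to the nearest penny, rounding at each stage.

Supplier B is cheaper by GBP 31909.42

Supplier A (FCA):
CIF value = FCA price + origin terminal + freight + insurance = 384145.25 + 418.47 + 5350.23 + 90.15 = 390004.10
Import duty = 390004.10 × 25% = 97501.03
Buyer bears (A): 418.47 + 5350.23 + 90.15 + 385.35 + 419.77 + 1209.45 = 7873.42
Landed cost (A) = invoice 384145.25 + 7873.42 + duty 97501.03 = 489519.70
Supplier B (EXW):
CIF value = EXW price + inland to port + export clearance + origin terminal + freight + insurance = 357768.79 + 748.57 + 100.36 + 418.47 + 5350.23 + 90.15 = 364476.57
Import duty = 364476.57 × 25% = 91119.14
Buyer bears (B): 748.57 + 100.36 + 418.47 + 5350.23 + 90.15 + 385.35 + 419.77 + 1209.45 = 8722.35
Landed cost (B) = invoice 357768.79 + 8722.35 + duty 91119.14 = 457610.28
Difference = |489519.70 − 457610.28| = 31909.42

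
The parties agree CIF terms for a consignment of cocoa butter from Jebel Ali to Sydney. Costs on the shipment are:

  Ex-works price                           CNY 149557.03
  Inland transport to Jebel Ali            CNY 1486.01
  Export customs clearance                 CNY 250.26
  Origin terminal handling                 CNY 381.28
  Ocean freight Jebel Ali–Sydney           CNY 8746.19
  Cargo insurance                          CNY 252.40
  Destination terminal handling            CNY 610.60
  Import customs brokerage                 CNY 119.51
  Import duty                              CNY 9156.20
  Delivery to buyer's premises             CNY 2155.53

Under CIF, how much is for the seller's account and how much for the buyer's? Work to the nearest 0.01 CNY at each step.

Seller: CNY 160673.17; buyer: CNY 12041.84

CIF: the seller pays costs through ocean freight and marine insurance to the destination port.
Seller's account: goods 149557.03 + inland to port 1486.01 + export clearance 250.26 + origin terminal 381.28 + freight 8746.19 + insurance 252.40 = 160673.17
Buyer's account: destination terminal 610.60 + brokerage 119.51 + duty 9156.20 + delivery 2155.53 = 12041.84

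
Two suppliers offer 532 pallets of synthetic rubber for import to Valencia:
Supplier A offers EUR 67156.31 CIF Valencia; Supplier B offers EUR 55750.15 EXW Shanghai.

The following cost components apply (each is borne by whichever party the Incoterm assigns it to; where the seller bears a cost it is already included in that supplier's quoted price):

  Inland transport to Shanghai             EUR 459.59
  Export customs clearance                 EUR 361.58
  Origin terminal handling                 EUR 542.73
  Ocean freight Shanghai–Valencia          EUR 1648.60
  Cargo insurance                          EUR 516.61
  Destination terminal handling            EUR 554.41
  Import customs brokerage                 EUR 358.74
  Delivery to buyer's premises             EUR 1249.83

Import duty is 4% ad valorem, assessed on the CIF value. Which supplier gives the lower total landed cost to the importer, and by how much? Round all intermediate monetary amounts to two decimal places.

Supplier A (CIF):
The CIF price already equals the CIF value: 67156.31
Import duty = 67156.31 × 4% = 2686.25
Buyer bears (A): 554.41 + 358.74 + 1249.83 = 2162.98
Landed cost (A) = invoice 67156.31 + 2162.98 + duty 2686.25 = 72005.54
Supplier B (EXW):
CIF value = EXW price + inland to port + export clearance + origin terminal + freight + insurance = 55750.15 + 459.59 + 361.58 + 542.73 + 1648.60 + 516.61 = 59279.26
Import duty = 59279.26 × 4% = 2371.17
Buyer bears (B): 459.59 + 361.58 + 542.73 + 1648.60 + 516.61 + 554.41 + 358.74 + 1249.83 = 5692.09
Landed cost (B) = invoice 55750.15 + 5692.09 + duty 2371.17 = 63813.41
Difference = |72005.54 − 63813.41| = 8192.13

Supplier B is cheaper by EUR 8192.13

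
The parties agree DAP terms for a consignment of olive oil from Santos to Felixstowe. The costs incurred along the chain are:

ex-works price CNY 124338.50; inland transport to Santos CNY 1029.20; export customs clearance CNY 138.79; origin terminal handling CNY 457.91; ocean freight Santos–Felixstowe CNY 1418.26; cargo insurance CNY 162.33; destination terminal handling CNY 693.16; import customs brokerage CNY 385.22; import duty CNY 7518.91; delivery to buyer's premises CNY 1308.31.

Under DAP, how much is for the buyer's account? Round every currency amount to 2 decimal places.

DAP: the seller bears all costs to the named destination except import duty and clearance.
Seller's account: goods 124338.50 + inland to port 1029.20 + export clearance 138.79 + origin terminal 457.91 + freight 1418.26 + insurance 162.33 + destination terminal 693.16 + delivery 1308.31 = 129546.46
Buyer's account: brokerage 385.22 + duty 7518.91 = 7904.13

Buyer's account: CNY 7904.13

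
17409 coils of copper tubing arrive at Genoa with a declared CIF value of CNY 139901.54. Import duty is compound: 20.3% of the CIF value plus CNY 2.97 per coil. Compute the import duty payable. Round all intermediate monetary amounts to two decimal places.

Import duty: CNY 80104.74

Ad valorem component: 139901.54 × 20.3% = 28400.01
Specific component: 17409 × 2.97 = 51704.73
Import duty = 28400.01 + 51704.73 = 80104.74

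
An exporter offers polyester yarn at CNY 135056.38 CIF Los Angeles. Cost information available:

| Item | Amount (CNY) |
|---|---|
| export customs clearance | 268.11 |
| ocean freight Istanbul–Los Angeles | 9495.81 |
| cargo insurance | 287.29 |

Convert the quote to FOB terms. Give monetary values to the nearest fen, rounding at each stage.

FOB price: CNY 125273.28

Not relevant to the conversion: export clearance — on the seller under both CIF and FOB; already in the CIF price and stays in the FOB price.
From CIF to FOB, the seller no longer bears: freight, insurance.
FOB price = 135056.38 − 9495.81 − 287.29 = 125273.28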